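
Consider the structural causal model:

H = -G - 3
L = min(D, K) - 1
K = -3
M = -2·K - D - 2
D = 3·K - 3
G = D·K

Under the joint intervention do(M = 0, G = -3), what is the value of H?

0

Setting M = 0, G = -3 by intervention discards those variables' equations.
H = -G - 3  [with G=-3]  = 0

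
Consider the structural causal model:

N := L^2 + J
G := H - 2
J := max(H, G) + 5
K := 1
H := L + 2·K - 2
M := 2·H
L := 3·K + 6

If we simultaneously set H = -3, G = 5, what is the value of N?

Under do(H = -3, G = 5), each intervened variable's structural equation is replaced by its fixed value.
L = 3·K + 6  [with K=1]  = 9
J = max(H, G) + 5  [with H=-3, G=5]  = 10
N = L^2 + J  [with L=9, J=10]  = 91

91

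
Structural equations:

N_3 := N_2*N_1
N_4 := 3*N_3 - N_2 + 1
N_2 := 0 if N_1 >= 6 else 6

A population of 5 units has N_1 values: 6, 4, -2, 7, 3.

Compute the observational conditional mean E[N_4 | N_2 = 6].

25

Observing N_2=6 restricts to units where N_2's equation naturally yields 6: N_1 ∈ {4, -2, 3}. In that subpopulation N_4 = 67, -41, 49, mean 25.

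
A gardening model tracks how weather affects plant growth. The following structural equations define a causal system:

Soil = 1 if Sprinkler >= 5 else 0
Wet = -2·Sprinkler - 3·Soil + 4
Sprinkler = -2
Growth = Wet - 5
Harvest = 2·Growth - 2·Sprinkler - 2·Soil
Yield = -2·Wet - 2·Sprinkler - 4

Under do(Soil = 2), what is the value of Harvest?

-6

Under do(Soil=2), the mechanism Soil = 1 if Sprinkler >= 5 else 0 is discarded; Soil is fixed at 2.
Wet = -2·Sprinkler - 3·Soil + 4  [with Sprinkler=-2, Soil=2]  = 2
Growth = Wet - 5  [with Wet=2]  = -3
Harvest = 2·Growth - 2·Sprinkler - 2·Soil  [with Growth=-3, Sprinkler=-2, Soil=2]  = -6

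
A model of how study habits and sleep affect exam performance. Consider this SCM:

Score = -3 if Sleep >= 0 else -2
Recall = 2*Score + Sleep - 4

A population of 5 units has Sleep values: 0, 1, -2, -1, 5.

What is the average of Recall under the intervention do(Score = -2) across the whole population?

-7.4

do(Score=-2) breaks Score's dependence on Sleep. With Score=-2 fixed, Recall across the units is -8, -7, -10, -9, -3, mean -7.4.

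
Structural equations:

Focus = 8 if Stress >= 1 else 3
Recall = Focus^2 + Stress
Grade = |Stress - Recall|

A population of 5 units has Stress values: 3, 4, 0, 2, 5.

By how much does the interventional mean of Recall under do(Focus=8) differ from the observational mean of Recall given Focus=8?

do(Focus=8) breaks Focus's dependence on Stress. With Focus=8 fixed, Recall across the units is 67, 68, 64, 66, 69, mean 66.8.
Conditioning on Focus=8 selects the 4 unit(s) with Stress ∈ {3, 4, 2, 5}. Their Recall values: 67, 68, 66, 69. Mean = 67.5.
Difference = 66.8 − 67.5 = -0.7.

-0.7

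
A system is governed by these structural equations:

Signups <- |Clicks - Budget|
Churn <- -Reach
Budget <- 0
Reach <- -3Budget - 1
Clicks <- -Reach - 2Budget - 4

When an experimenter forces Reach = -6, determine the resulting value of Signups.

Under do(Reach=-6), the mechanism Reach <- -3Budget - 1 is discarded; Reach is fixed at -6.
Clicks = -Reach - 2Budget - 4  [with Reach=-6, Budget=0]  = 2
Signups = |Clicks - Budget|  [with Clicks=2, Budget=0]  = 2

2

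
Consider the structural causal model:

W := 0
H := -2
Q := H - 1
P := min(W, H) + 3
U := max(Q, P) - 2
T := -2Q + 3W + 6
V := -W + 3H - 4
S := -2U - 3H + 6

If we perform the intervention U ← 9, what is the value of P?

1

The intervention breaks the incoming arrows to U: U := max(Q, P) - 2 no longer applies, and U = 9.
Since P is not a descendant of the intervened variable, it is unaffected.
P = min(W, H) + 3  [with W=0, H=-2]  = 1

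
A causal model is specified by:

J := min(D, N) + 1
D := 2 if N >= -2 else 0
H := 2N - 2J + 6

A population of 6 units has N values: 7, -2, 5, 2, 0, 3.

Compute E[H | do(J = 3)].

The intervention sets J=3 in all 6 units regardless of N. Recomputing H per unit gives 14, -4, 10, 4, 0, 6; average 5.

5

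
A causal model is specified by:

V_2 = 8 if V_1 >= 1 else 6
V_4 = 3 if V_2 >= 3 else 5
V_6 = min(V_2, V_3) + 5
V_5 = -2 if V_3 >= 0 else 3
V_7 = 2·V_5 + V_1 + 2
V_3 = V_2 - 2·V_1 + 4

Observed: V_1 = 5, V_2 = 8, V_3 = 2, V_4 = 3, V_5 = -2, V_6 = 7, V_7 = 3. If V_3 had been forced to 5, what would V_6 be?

10

The intervention breaks the incoming arrows to V_3: V_3 = V_2 - 2·V_1 + 4 no longer applies, and V_3 = 5.
V_2 = 8 if V_1 >= 1 else 6  [with V_1=5]  = 8
V_6 = min(V_2, V_3) + 5  [with V_2=8, V_3=5]  = 10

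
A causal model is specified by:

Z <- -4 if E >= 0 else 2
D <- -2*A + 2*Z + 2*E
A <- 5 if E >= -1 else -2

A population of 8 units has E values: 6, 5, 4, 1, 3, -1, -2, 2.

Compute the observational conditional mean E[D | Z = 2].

-2

Conditioning on Z=2 selects the 2 unit(s) with E ∈ {-1, -2}. Their D values: -8, 4. Mean = -2.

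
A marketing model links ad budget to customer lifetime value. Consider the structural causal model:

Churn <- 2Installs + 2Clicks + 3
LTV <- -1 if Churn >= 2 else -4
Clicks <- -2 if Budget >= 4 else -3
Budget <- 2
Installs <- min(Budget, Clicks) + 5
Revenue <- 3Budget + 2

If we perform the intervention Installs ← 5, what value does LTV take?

-1

The intervention breaks the incoming arrows to Installs: Installs <- min(Budget, Clicks) + 5 no longer applies, and Installs = 5.
Clicks = -2 if Budget >= 4 else -3  [with Budget=2]  = -3
Churn = 2Installs + 2Clicks + 3  [with Installs=5, Clicks=-3]  = 7
LTV = -1 if Churn >= 2 else -4  [with Churn=7]  = -1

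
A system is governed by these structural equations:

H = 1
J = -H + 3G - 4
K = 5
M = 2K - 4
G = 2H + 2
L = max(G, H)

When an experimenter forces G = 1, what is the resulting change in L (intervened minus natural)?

-3

The intervention breaks the incoming arrows to G: G = 2H + 2 no longer applies, and G = 1.
L = max(G, H)  [with G=1, H=1]  = 1
Without intervention: G = 2H + 2  [with H=1]  = 4; L = max(G, H)  [with G=4, H=1]  = 4.
Change = 1 − 4 = -3.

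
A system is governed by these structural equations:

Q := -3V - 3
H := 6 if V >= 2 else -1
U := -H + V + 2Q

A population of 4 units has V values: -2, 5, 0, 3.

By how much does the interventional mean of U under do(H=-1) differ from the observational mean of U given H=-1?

-12.5

The intervention sets H=-1 in all 4 units regardless of V. Recomputing U per unit gives 5, -30, -5, -20; average -12.5.
Conditioning on H=-1 selects the 2 unit(s) with V ∈ {-2, 0}. Their U values: 5, -5. Mean = 0.
Difference = -12.5 − 0 = -12.5.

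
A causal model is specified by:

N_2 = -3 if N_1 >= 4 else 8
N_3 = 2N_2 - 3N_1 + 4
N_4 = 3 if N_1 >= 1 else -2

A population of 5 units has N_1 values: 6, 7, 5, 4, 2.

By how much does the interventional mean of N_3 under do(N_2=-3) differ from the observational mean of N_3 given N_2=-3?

2.1

The intervention sets N_2=-3 in all 5 units regardless of N_1. Recomputing N_3 per unit gives -20, -23, -17, -14, -8; average -16.4.
E[N_3|N_2=-3] averages over only the 4 units with N_2=-3 (N_1 = 6, 7, 5, 4): N_3 = -20, -23, -17, -14, mean -18.5.
Difference = -16.4 − (-18.5) = 2.1.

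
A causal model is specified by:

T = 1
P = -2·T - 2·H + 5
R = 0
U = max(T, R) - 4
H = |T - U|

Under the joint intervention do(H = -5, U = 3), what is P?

The joint intervention fixes H = -5, U = 3, removing each variable's own equation.
P = -2·T - 2·H + 5  [with T=1, H=-5]  = 13

13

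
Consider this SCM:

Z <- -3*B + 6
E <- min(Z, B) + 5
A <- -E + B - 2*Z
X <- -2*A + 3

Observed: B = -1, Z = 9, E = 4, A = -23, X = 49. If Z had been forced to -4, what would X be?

-9

do(Z=-4) replaces the equation Z <- -3*B + 6 with the constant Z = -4.
E = min(Z, B) + 5  [with Z=-4, B=-1]  = 1
A = -E + B - 2*Z  [with E=1, B=-1, Z=-4]  = 6
X = -2*A + 3  [with A=6]  = -9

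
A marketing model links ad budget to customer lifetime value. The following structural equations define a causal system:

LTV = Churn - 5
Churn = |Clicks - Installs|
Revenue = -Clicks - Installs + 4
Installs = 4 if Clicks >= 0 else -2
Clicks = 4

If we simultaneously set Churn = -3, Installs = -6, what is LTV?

-8

Setting Churn = -3, Installs = -6 by intervention discards those variables' equations.
LTV = Churn - 5  [with Churn=-3]  = -8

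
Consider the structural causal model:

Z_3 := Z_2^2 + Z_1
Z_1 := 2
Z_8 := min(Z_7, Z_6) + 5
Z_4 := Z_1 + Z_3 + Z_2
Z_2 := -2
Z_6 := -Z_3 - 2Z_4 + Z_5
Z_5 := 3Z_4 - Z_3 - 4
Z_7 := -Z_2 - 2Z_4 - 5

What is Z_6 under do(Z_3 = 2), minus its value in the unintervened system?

4

The intervention breaks the incoming arrows to Z_3: Z_3 := Z_2^2 + Z_1 no longer applies, and Z_3 = 2.
Z_4 = Z_1 + Z_3 + Z_2  [with Z_1=2, Z_3=2, Z_2=-2]  = 2
Z_5 = 3Z_4 - Z_3 - 4  [with Z_4=2, Z_3=2]  = 0
Z_6 = -Z_3 - 2Z_4 + Z_5  [with Z_3=2, Z_4=2, Z_5=0]  = -6
Without intervention: Z_3 = Z_2^2 + Z_1  [with Z_2=-2, Z_1=2]  = 6; Z_4 = Z_1 + Z_3 + Z_2  [with Z_1=2, Z_3=6, Z_2=-2]  = 6; Z_5 = 3Z_4 - Z_3 - 4  [with Z_4=6, Z_3=6]  = 8; Z_6 = -Z_3 - 2Z_4 + Z_5  [with Z_3=6, Z_4=6, Z_5=8]  = -10.
Change = -6 − (-10) = 4.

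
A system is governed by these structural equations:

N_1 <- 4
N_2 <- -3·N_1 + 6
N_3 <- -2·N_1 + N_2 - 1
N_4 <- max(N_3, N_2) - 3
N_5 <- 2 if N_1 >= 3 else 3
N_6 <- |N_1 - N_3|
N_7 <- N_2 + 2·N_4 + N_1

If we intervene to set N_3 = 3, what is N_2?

Under do(N_3=3), the mechanism N_3 <- -2·N_1 + N_2 - 1 is discarded; N_3 is fixed at 3.
Since N_2 is not a descendant of the intervened variable, it is unaffected.
N_2 = -3·N_1 + 6  [with N_1=4]  = -6

-6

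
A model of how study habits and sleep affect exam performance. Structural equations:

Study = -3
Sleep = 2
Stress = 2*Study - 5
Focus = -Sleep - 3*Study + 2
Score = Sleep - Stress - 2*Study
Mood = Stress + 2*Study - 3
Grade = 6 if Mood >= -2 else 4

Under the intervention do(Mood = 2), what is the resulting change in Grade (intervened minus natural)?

2

Intervening sets Mood = 2 and removes its equation (Mood = Stress + 2*Study - 3).
Grade = 6 if Mood >= -2 else 4  [with Mood=2]  = 6
Without intervention: Stress = 2*Study - 5  [with Study=-3]  = -11; Mood = Stress + 2*Study - 3  [with Stress=-11, Study=-3]  = -20; Grade = 6 if Mood >= -2 else 4  [with Mood=-20]  = 4.
Change = 6 − 4 = 2.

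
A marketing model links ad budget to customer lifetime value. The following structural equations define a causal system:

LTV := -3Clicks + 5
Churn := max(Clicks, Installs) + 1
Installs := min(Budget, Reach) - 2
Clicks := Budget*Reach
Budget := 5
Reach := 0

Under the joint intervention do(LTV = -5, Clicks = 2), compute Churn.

Under do(LTV = -5, Clicks = 2), each intervened variable's structural equation is replaced by its fixed value.
Installs = min(Budget, Reach) - 2  [with Budget=5, Reach=0]  = -2
Churn = max(Clicks, Installs) + 1  [with Clicks=2, Installs=-2]  = 3

3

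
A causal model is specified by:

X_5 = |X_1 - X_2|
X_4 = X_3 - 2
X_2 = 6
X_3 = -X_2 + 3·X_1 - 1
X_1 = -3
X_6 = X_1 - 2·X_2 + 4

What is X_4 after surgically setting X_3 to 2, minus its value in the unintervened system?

The intervention breaks the incoming arrows to X_3: X_3 = -X_2 + 3·X_1 - 1 no longer applies, and X_3 = 2.
X_4 = X_3 - 2  [with X_3=2]  = 0
Without intervention: X_3 = -X_2 + 3·X_1 - 1  [with X_2=6, X_1=-3]  = -16; X_4 = X_3 - 2  [with X_3=-16]  = -18.
Change = 0 − (-18) = 18.

18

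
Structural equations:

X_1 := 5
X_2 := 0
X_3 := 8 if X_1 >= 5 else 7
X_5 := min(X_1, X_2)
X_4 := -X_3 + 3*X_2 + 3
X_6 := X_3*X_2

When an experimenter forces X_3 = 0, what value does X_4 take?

The intervention breaks the incoming arrows to X_3: X_3 := 8 if X_1 >= 5 else 7 no longer applies, and X_3 = 0.
X_4 = -X_3 + 3*X_2 + 3  [with X_3=0, X_2=0]  = 3

3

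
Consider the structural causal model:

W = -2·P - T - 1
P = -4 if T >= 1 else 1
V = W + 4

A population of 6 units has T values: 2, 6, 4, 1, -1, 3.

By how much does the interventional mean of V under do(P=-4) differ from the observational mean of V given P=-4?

Every unit gets P=-4 under the intervention. V values become 9, 5, 7, 10, 12, 8; E[V|do(P=-4)] = 8.5.
Observing P=-4 restricts to units where P's equation naturally yields -4: T ∈ {2, 6, 4, 1, 3}. In that subpopulation V = 9, 5, 7, 10, 8, mean 7.8.
Difference = 8.5 − 7.8 = 0.7.

0.7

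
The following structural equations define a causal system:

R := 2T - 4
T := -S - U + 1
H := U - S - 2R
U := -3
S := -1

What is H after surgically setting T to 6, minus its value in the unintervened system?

-4

do(T=6) replaces the equation T := -S - U + 1 with the constant T = 6.
R = 2T - 4  [with T=6]  = 8
H = U - S - 2R  [with U=-3, S=-1, R=8]  = -18
Without intervention: T = -S - U + 1  [with S=-1, U=-3]  = 5; R = 2T - 4  [with T=5]  = 6; H = U - S - 2R  [with U=-3, S=-1, R=6]  = -14.
Change = -18 − (-14) = -4.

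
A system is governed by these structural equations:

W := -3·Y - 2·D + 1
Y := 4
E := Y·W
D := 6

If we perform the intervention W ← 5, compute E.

The intervention breaks the incoming arrows to W: W := -3·Y - 2·D + 1 no longer applies, and W = 5.
E = Y·W  [with Y=4, W=5]  = 20

20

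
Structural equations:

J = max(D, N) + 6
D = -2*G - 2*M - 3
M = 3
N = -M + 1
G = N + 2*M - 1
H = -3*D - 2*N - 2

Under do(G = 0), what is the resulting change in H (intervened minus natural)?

-18

do(G=0) replaces the equation G = N + 2*M - 1 with the constant G = 0.
N = -M + 1  [with M=3]  = -2
D = -2*G - 2*M - 3  [with G=0, M=3]  = -9
H = -3*D - 2*N - 2  [with D=-9, N=-2]  = 29
Without intervention: N = -M + 1  [with M=3]  = -2; G = N + 2*M - 1  [with N=-2, M=3]  = 3; D = -2*G - 2*M - 3  [with G=3, M=3]  = -15; H = -3*D - 2*N - 2  [with D=-15, N=-2]  = 47.
Change = 29 − 47 = -18.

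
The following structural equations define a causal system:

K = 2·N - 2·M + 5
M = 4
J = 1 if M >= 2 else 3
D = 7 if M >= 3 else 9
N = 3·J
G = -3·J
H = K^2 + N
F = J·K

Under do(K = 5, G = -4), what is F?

Under do(K = 5, G = -4), each intervened variable's structural equation is replaced by its fixed value.
J = 1 if M >= 2 else 3  [with M=4]  = 1
F = J·K  [with J=1, K=5]  = 5

5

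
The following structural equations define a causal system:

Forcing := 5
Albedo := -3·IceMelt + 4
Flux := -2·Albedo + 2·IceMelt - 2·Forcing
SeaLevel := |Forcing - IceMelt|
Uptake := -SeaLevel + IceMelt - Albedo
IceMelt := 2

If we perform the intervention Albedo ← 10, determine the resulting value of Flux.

-26

do(Albedo=10) replaces the equation Albedo := -3·IceMelt + 4 with the constant Albedo = 10.
Flux = -2·Albedo + 2·IceMelt - 2·Forcing  [with Albedo=10, IceMelt=2, Forcing=5]  = -26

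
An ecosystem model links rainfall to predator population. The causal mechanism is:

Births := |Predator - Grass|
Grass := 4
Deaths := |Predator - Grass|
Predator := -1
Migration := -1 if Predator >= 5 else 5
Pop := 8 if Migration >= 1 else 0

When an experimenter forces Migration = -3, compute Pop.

0

The intervention breaks the incoming arrows to Migration: Migration := -1 if Predator >= 5 else 5 no longer applies, and Migration = -3.
Pop = 8 if Migration >= 1 else 0  [with Migration=-3]  = 0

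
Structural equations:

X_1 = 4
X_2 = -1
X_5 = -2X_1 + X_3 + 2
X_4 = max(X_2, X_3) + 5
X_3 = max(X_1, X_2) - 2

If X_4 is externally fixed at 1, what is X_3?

2

Under do(X_4=1), the mechanism X_4 = max(X_2, X_3) + 5 is discarded; X_4 is fixed at 1.
Since X_3 is not a descendant of the intervened variable, it is unaffected.
X_3 = max(X_1, X_2) - 2  [with X_1=4, X_2=-1]  = 2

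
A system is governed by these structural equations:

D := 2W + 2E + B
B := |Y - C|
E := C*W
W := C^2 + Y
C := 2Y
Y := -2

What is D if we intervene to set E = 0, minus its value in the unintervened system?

112

The intervention breaks the incoming arrows to E: E := C*W no longer applies, and E = 0.
C = 2Y  [with Y=-2]  = -4
W = C^2 + Y  [with C=-4, Y=-2]  = 14
B = |Y - C|  [with Y=-2, C=-4]  = 2
D = 2W + 2E + B  [with W=14, E=0, B=2]  = 30
Without intervention: C = 2Y  [with Y=-2]  = -4; W = C^2 + Y  [with C=-4, Y=-2]  = 14; B = |Y - C|  [with Y=-2, C=-4]  = 2; E = C*W  [with C=-4, W=14]  = -56; D = 2W + 2E + B  [with W=14, E=-56, B=2]  = -82.
Change = 30 − (-82) = 112.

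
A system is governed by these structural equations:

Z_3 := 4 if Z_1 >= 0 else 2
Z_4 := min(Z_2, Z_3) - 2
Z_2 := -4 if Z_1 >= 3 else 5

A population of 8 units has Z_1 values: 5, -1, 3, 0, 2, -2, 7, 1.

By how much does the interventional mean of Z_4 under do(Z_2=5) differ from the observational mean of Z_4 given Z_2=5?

0.3

do(Z_2=5) breaks Z_2's dependence on Z_1. With Z_2=5 fixed, Z_4 across the units is 2, 0, 2, 2, 2, 0, 2, 2, mean 1.5.
Conditioning on Z_2=5 selects the 5 unit(s) with Z_1 ∈ {-1, 0, 2, -2, 1}. Their Z_4 values: 0, 2, 2, 0, 2. Mean = 1.2.
Difference = 1.5 − 1.2 = 0.3.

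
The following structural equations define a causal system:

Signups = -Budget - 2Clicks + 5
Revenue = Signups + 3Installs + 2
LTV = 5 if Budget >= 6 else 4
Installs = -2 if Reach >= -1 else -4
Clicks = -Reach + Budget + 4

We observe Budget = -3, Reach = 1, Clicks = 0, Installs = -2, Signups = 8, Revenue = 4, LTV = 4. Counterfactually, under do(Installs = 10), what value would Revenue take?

40

Under do(Installs=10), the mechanism Installs = -2 if Reach >= -1 else -4 is discarded; Installs is fixed at 10.
Clicks = -Reach + Budget + 4  [with Reach=1, Budget=-3]  = 0
Signups = -Budget - 2Clicks + 5  [with Budget=-3, Clicks=0]  = 8
Revenue = Signups + 3Installs + 2  [with Signups=8, Installs=10]  = 40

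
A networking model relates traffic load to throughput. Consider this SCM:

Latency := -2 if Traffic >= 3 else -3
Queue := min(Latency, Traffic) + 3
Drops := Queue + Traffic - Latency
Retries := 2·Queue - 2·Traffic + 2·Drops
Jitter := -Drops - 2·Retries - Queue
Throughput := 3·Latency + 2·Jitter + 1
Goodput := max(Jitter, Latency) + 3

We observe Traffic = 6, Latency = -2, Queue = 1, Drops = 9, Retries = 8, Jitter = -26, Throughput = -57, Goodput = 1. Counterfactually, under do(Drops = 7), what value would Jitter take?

-16

Under do(Drops=7), the mechanism Drops := Queue + Traffic - Latency is discarded; Drops is fixed at 7.
Latency = -2 if Traffic >= 3 else -3  [with Traffic=6]  = -2
Queue = min(Latency, Traffic) + 3  [with Latency=-2, Traffic=6]  = 1
Retries = 2·Queue - 2·Traffic + 2·Drops  [with Queue=1, Traffic=6, Drops=7]  = 4
Jitter = -Drops - 2·Retries - Queue  [with Drops=7, Retries=4, Queue=1]  = -16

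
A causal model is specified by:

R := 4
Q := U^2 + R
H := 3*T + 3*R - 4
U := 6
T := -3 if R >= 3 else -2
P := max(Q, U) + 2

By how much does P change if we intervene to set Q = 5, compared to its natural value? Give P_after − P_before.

The intervention breaks the incoming arrows to Q: Q := U^2 + R no longer applies, and Q = 5.
P = max(Q, U) + 2  [with Q=5, U=6]  = 8
Without intervention: Q = U^2 + R  [with U=6, R=4]  = 40; P = max(Q, U) + 2  [with Q=40, U=6]  = 42.
Change = 8 − 42 = -34.

-34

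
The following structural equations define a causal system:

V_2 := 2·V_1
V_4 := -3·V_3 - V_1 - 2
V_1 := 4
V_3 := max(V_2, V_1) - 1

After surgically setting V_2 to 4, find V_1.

4

Under do(V_2=4), the mechanism V_2 := 2·V_1 is discarded; V_2 is fixed at 4.
V_1 is not downstream of the intervention, so its value is determined by the original equations.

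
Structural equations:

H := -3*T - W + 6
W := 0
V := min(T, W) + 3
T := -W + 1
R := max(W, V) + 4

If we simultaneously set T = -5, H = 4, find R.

Under do(T = -5, H = 4), each intervened variable's structural equation is replaced by its fixed value.
V = min(T, W) + 3  [with T=-5, W=0]  = -2
R = max(W, V) + 4  [with W=0, V=-2]  = 4

4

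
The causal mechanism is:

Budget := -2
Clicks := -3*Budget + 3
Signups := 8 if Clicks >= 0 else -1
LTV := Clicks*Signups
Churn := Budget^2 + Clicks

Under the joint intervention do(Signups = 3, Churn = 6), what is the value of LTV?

Setting Signups = 3, Churn = 6 by intervention discards those variables' equations.
Clicks = -3*Budget + 3  [with Budget=-2]  = 9
LTV = Clicks*Signups  [with Clicks=9, Signups=3]  = 27

27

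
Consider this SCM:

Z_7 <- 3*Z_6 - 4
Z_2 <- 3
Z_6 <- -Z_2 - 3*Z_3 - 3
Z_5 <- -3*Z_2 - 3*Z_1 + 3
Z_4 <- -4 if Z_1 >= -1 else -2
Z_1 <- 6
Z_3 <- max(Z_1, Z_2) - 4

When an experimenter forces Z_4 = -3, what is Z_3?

2

Under do(Z_4=-3), the mechanism Z_4 <- -4 if Z_1 >= -1 else -2 is discarded; Z_4 is fixed at -3.
Since Z_3 is not a descendant of the intervened variable, it is unaffected.
Z_3 = max(Z_1, Z_2) - 4  [with Z_1=6, Z_2=3]  = 2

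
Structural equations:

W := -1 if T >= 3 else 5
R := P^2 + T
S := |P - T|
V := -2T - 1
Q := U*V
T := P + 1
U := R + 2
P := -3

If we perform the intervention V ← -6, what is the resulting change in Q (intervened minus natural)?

The intervention breaks the incoming arrows to V: V := -2T - 1 no longer applies, and V = -6.
T = P + 1  [with P=-3]  = -2
R = P^2 + T  [with P=-3, T=-2]  = 7
U = R + 2  [with R=7]  = 9
Q = U*V  [with U=9, V=-6]  = -54
Without intervention: T = P + 1  [with P=-3]  = -2; R = P^2 + T  [with P=-3, T=-2]  = 7; V = -2T - 1  [with T=-2]  = 3; U = R + 2  [with R=7]  = 9; Q = U*V  [with U=9, V=3]  = 27.
Change = -54 − 27 = -81.

-81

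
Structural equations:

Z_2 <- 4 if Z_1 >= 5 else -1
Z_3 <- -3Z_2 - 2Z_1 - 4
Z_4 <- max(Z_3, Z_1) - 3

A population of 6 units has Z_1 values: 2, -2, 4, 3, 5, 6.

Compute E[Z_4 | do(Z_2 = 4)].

0

Every unit gets Z_2=4 under the intervention. Z_4 values become -1, -5, 1, 0, 2, 3; E[Z_4|do(Z_2=4)] = 0.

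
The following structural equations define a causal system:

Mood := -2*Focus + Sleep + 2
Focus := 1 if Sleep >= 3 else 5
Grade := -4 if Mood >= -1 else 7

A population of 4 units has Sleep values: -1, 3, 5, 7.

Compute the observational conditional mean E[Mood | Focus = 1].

5

Observing Focus=1 restricts to units where Focus's equation naturally yields 1: Sleep ∈ {3, 5, 7}. In that subpopulation Mood = 3, 5, 7, mean 5.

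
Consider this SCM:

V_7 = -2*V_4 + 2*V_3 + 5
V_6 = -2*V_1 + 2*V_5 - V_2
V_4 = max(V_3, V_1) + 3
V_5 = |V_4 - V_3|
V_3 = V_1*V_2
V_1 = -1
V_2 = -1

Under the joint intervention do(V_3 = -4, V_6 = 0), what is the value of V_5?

The joint intervention fixes V_3 = -4, V_6 = 0, removing each variable's own equation.
V_4 = max(V_3, V_1) + 3  [with V_3=-4, V_1=-1]  = 2
V_5 = |V_4 - V_3|  [with V_4=2, V_3=-4]  = 6

6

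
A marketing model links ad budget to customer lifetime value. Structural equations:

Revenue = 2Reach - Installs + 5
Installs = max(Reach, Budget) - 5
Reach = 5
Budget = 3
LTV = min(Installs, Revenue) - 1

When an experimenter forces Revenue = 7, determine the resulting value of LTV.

Intervening sets Revenue = 7 and removes its equation (Revenue = 2Reach - Installs + 5).
Installs = max(Reach, Budget) - 5  [with Reach=5, Budget=3]  = 0
LTV = min(Installs, Revenue) - 1  [with Installs=0, Revenue=7]  = -1

-1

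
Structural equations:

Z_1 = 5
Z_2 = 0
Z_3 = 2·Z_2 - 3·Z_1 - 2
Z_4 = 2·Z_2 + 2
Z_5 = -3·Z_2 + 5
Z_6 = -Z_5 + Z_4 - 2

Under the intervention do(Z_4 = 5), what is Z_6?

-2

Under do(Z_4=5), the mechanism Z_4 = 2·Z_2 + 2 is discarded; Z_4 is fixed at 5.
Z_5 = -3·Z_2 + 5  [with Z_2=0]  = 5
Z_6 = -Z_5 + Z_4 - 2  [with Z_5=5, Z_4=5]  = -2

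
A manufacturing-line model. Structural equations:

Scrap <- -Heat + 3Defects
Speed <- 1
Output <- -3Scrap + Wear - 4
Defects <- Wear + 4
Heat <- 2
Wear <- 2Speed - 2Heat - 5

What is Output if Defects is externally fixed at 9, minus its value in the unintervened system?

Under do(Defects=9), the mechanism Defects <- Wear + 4 is discarded; Defects is fixed at 9.
Wear = 2Speed - 2Heat - 5  [with Speed=1, Heat=2]  = -7
Scrap = -Heat + 3Defects  [with Heat=2, Defects=9]  = 25
Output = -3Scrap + Wear - 4  [with Scrap=25, Wear=-7]  = -86
Without intervention: Wear = 2Speed - 2Heat - 5  [with Speed=1, Heat=2]  = -7; Defects = Wear + 4  [with Wear=-7]  = -3; Scrap = -Heat + 3Defects  [with Heat=2, Defects=-3]  = -11; Output = -3Scrap + Wear - 4  [with Scrap=-11, Wear=-7]  = 22.
Change = -86 − 22 = -108.

-108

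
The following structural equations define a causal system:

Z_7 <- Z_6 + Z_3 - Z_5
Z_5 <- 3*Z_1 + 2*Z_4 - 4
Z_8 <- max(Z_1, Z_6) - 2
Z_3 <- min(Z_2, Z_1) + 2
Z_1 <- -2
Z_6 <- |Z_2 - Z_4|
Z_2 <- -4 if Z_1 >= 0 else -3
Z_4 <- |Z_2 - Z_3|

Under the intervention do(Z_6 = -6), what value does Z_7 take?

-1

Intervening sets Z_6 = -6 and removes its equation (Z_6 <- |Z_2 - Z_4|).
Z_2 = -4 if Z_1 >= 0 else -3  [with Z_1=-2]  = -3
Z_3 = min(Z_2, Z_1) + 2  [with Z_2=-3, Z_1=-2]  = -1
Z_4 = |Z_2 - Z_3|  [with Z_2=-3, Z_3=-1]  = 2
Z_5 = 3*Z_1 + 2*Z_4 - 4  [with Z_1=-2, Z_4=2]  = -6
Z_7 = Z_6 + Z_3 - Z_5  [with Z_6=-6, Z_3=-1, Z_5=-6]  = -1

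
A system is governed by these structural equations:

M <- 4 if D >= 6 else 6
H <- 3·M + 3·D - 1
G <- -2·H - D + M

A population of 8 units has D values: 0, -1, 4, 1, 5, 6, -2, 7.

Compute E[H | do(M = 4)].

Every unit gets M=4 under the intervention. H values become 11, 8, 23, 14, 26, 29, 5, 32; E[H|do(M=4)] = 18.5.

18.5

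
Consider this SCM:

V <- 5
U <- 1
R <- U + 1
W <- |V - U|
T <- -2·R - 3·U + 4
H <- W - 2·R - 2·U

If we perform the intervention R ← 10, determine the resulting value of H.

The intervention breaks the incoming arrows to R: R <- U + 1 no longer applies, and R = 10.
W = |V - U|  [with V=5, U=1]  = 4
H = W - 2·R - 2·U  [with W=4, R=10, U=1]  = -18

-18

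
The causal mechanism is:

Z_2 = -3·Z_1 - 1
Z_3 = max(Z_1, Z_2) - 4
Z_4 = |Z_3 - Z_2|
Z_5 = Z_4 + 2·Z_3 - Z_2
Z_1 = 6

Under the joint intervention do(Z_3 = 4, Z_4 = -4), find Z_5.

Setting Z_3 = 4, Z_4 = -4 by intervention discards those variables' equations.
Z_2 = -3·Z_1 - 1  [with Z_1=6]  = -19
Z_5 = Z_4 + 2·Z_3 - Z_2  [with Z_4=-4, Z_3=4, Z_2=-19]  = 23

23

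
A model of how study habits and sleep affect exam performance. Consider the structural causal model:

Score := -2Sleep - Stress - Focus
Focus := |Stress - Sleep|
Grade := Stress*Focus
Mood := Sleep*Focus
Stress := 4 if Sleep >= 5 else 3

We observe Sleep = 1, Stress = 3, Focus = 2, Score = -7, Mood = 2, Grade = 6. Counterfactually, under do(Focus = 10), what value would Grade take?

The intervention breaks the incoming arrows to Focus: Focus := |Stress - Sleep| no longer applies, and Focus = 10.
Stress = 4 if Sleep >= 5 else 3  [with Sleep=1]  = 3
Grade = Stress*Focus  [with Stress=3, Focus=10]  = 30

30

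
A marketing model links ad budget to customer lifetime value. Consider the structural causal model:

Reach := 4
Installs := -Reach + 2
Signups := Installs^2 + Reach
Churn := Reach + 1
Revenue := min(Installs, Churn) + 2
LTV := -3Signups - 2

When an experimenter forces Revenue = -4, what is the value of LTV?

The intervention breaks the incoming arrows to Revenue: Revenue := min(Installs, Churn) + 2 no longer applies, and Revenue = -4.
Since LTV is not a descendant of the intervened variable, it is unaffected.
Installs = -Reach + 2  [with Reach=4]  = -2
Signups = Installs^2 + Reach  [with Installs=-2, Reach=4]  = 8
LTV = -3Signups - 2  [with Signups=8]  = -26

-26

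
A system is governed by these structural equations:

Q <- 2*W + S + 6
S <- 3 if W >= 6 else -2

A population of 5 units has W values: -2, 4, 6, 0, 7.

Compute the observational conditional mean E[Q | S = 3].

22

Observing S=3 restricts to units where S's equation naturally yields 3: W ∈ {6, 7}. In that subpopulation Q = 21, 23, mean 22.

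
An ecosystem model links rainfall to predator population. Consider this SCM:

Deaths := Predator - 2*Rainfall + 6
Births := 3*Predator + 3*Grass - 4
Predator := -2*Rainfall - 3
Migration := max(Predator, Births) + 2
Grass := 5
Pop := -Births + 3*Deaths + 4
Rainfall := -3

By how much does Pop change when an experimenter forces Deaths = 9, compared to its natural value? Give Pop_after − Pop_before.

-18

Under do(Deaths=9), the mechanism Deaths := Predator - 2*Rainfall + 6 is discarded; Deaths is fixed at 9.
Predator = -2*Rainfall - 3  [with Rainfall=-3]  = 3
Births = 3*Predator + 3*Grass - 4  [with Predator=3, Grass=5]  = 20
Pop = -Births + 3*Deaths + 4  [with Births=20, Deaths=9]  = 11
Without intervention: Predator = -2*Rainfall - 3  [with Rainfall=-3]  = 3; Births = 3*Predator + 3*Grass - 4  [with Predator=3, Grass=5]  = 20; Deaths = Predator - 2*Rainfall + 6  [with Predator=3, Rainfall=-3]  = 15; Pop = -Births + 3*Deaths + 4  [with Births=20, Deaths=15]  = 29.
Change = 11 − 29 = -18.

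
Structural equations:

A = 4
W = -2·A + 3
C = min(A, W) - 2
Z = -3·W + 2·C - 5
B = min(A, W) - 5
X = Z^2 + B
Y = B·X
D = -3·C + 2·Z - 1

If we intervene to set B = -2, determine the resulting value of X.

14

The intervention breaks the incoming arrows to B: B = min(A, W) - 5 no longer applies, and B = -2.
W = -2·A + 3  [with A=4]  = -5
C = min(A, W) - 2  [with A=4, W=-5]  = -7
Z = -3·W + 2·C - 5  [with W=-5, C=-7]  = -4
X = Z^2 + B  [with Z=-4, B=-2]  = 14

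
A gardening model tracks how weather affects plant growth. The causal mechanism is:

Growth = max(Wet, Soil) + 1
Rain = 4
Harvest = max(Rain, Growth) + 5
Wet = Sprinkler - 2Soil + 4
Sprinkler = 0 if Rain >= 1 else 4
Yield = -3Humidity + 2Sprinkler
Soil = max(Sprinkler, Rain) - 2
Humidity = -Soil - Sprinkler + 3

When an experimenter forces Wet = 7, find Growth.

Intervening sets Wet = 7 and removes its equation (Wet = Sprinkler - 2Soil + 4).
Sprinkler = 0 if Rain >= 1 else 4  [with Rain=4]  = 0
Soil = max(Sprinkler, Rain) - 2  [with Sprinkler=0, Rain=4]  = 2
Growth = max(Wet, Soil) + 1  [with Wet=7, Soil=2]  = 8

8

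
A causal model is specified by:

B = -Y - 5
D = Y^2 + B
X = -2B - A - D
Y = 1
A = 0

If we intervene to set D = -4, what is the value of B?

Under do(D=-4), the mechanism D = Y^2 + B is discarded; D is fixed at -4.
Since B is not a descendant of the intervened variable, it is unaffected.
B = -Y - 5  [with Y=1]  = -6

-6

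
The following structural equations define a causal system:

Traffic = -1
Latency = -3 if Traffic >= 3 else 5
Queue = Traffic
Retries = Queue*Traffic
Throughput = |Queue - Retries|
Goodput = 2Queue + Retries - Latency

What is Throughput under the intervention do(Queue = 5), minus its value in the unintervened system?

8

do(Queue=5) replaces the equation Queue = Traffic with the constant Queue = 5.
Retries = Queue*Traffic  [with Queue=5, Traffic=-1]  = -5
Throughput = |Queue - Retries|  [with Queue=5, Retries=-5]  = 10
Without intervention: Queue = Traffic  [with Traffic=-1]  = -1; Retries = Queue*Traffic  [with Queue=-1, Traffic=-1]  = 1; Throughput = |Queue - Retries|  [with Queue=-1, Retries=1]  = 2.
Change = 10 − 2 = 8.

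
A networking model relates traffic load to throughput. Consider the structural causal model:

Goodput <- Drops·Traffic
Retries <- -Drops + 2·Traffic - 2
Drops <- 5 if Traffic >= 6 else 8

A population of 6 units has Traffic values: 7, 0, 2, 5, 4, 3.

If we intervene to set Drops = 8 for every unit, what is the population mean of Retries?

The intervention sets Drops=8 in all 6 units regardless of Traffic. Recomputing Retries per unit gives 4, -10, -6, 0, -2, -4; average -3.

-3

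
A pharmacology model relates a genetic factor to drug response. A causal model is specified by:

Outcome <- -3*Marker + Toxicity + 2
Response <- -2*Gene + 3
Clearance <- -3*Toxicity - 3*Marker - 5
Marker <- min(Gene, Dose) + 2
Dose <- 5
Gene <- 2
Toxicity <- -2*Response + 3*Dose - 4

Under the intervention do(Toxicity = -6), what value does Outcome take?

-16

Under do(Toxicity=-6), the mechanism Toxicity <- -2*Response + 3*Dose - 4 is discarded; Toxicity is fixed at -6.
Marker = min(Gene, Dose) + 2  [with Gene=2, Dose=5]  = 4
Outcome = -3*Marker + Toxicity + 2  [with Marker=4, Toxicity=-6]  = -16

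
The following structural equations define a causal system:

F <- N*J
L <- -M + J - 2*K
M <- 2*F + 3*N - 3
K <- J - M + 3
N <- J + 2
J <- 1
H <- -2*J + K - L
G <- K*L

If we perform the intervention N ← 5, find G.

-270

Under do(N=5), the mechanism N <- J + 2 is discarded; N is fixed at 5.
F = N*J  [with N=5, J=1]  = 5
M = 2*F + 3*N - 3  [with F=5, N=5]  = 22
K = J - M + 3  [with J=1, M=22]  = -18
L = -M + J - 2*K  [with M=22, J=1, K=-18]  = 15
G = K*L  [with K=-18, L=15]  = -270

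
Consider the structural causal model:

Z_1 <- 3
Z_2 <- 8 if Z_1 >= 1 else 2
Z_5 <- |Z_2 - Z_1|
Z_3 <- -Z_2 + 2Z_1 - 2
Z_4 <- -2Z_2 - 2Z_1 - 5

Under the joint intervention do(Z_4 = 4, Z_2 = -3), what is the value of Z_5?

6

The joint intervention fixes Z_4 = 4, Z_2 = -3, removing each variable's own equation.
Z_5 = |Z_2 - Z_1|  [with Z_2=-3, Z_1=3]  = 6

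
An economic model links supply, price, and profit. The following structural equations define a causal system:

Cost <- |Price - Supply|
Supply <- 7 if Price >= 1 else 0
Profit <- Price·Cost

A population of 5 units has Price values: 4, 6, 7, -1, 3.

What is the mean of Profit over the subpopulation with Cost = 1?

E[Profit|Cost=1] averages over only the 2 units with Cost=1 (Price = 6, -1): Profit = 6, -1, mean 2.5.

2.5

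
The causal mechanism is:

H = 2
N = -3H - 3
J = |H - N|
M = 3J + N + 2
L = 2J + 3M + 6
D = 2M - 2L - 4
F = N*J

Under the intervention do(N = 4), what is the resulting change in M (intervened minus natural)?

-14

Under do(N=4), the mechanism N = -3H - 3 is discarded; N is fixed at 4.
J = |H - N|  [with H=2, N=4]  = 2
M = 3J + N + 2  [with J=2, N=4]  = 12
Without intervention: N = -3H - 3  [with H=2]  = -9; J = |H - N|  [with H=2, N=-9]  = 11; M = 3J + N + 2  [with J=11, N=-9]  = 26.
Change = 12 − 26 = -14.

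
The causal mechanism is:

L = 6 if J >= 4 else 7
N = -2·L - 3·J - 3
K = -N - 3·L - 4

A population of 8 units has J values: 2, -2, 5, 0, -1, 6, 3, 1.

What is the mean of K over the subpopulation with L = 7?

-6.5

E[K|L=7] averages over only the 6 units with L=7 (J = 2, -2, 0, -1, 3, 1): K = -2, -14, -8, -11, 1, -5, mean -6.5.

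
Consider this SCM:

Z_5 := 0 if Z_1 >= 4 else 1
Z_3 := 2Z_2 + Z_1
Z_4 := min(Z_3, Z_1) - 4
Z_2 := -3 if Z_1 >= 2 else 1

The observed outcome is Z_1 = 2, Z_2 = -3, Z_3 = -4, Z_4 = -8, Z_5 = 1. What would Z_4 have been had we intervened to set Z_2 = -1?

Under do(Z_2=-1), the mechanism Z_2 := -3 if Z_1 >= 2 else 1 is discarded; Z_2 is fixed at -1.
Z_3 = 2Z_2 + Z_1  [with Z_2=-1, Z_1=2]  = 0
Z_4 = min(Z_3, Z_1) - 4  [with Z_3=0, Z_1=2]  = -4

-4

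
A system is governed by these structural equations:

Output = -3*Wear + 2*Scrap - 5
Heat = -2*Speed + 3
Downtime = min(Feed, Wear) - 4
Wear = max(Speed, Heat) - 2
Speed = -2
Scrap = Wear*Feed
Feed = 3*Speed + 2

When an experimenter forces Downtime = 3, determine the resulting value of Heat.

7

Intervening sets Downtime = 3 and removes its equation (Downtime = min(Feed, Wear) - 4).
Heat is not downstream of the intervention, so its value is determined by the original equations.
Heat = -2*Speed + 3  [with Speed=-2]  = 7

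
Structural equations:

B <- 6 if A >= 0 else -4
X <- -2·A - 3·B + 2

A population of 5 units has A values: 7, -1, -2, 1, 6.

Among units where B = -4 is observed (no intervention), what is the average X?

E[X|B=-4] averages over only the 2 units with B=-4 (A = -1, -2): X = 16, 18, mean 17.

17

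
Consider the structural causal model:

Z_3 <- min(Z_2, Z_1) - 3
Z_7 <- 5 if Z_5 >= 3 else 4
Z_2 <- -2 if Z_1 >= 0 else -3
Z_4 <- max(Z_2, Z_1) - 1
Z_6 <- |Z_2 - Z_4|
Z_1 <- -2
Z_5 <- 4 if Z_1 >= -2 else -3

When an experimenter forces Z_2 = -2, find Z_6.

1

Under do(Z_2=-2), the mechanism Z_2 <- -2 if Z_1 >= 0 else -3 is discarded; Z_2 is fixed at -2.
Z_4 = max(Z_2, Z_1) - 1  [with Z_2=-2, Z_1=-2]  = -3
Z_6 = |Z_2 - Z_4|  [with Z_2=-2, Z_4=-3]  = 1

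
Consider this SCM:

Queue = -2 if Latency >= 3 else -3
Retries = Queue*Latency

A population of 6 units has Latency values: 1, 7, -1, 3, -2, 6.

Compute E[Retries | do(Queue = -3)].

-7

Under do(Queue=-3), Queue's equation is replaced by Queue=-3 for every unit. Per-unit Retries: -3, -21, 3, -9, 6, -18. Mean = -7.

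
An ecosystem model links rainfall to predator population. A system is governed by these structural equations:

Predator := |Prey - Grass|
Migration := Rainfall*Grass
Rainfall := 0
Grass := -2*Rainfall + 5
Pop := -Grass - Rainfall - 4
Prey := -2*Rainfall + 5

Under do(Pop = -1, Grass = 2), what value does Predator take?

3

Under do(Pop = -1, Grass = 2), each intervened variable's structural equation is replaced by its fixed value.
Prey = -2*Rainfall + 5  [with Rainfall=0]  = 5
Predator = |Prey - Grass|  [with Prey=5, Grass=2]  = 3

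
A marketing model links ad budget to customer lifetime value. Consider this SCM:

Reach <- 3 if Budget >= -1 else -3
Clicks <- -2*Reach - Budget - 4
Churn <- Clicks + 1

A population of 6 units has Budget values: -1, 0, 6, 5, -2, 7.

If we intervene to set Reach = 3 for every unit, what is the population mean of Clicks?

-12.5

Every unit gets Reach=3 under the intervention. Clicks values become -9, -10, -16, -15, -8, -17; E[Clicks|do(Reach=3)] = -12.5.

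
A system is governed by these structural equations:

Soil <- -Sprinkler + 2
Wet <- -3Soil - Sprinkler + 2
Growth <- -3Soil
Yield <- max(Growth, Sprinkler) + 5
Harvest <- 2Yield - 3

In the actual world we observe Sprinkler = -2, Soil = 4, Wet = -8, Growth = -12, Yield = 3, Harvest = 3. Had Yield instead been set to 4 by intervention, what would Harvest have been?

5

The intervention breaks the incoming arrows to Yield: Yield <- max(Growth, Sprinkler) + 5 no longer applies, and Yield = 4.
Harvest = 2Yield - 3  [with Yield=4]  = 5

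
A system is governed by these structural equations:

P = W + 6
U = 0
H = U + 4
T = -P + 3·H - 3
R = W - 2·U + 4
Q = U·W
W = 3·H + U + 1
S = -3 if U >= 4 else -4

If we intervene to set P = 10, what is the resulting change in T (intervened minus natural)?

do(P=10) replaces the equation P = W + 6 with the constant P = 10.
H = U + 4  [with U=0]  = 4
T = -P + 3·H - 3  [with P=10, H=4]  = -1
Without intervention: H = U + 4  [with U=0]  = 4; W = 3·H + U + 1  [with H=4, U=0]  = 13; P = W + 6  [with W=13]  = 19; T = -P + 3·H - 3  [with P=19, H=4]  = -10.
Change = -1 − (-10) = 9.

9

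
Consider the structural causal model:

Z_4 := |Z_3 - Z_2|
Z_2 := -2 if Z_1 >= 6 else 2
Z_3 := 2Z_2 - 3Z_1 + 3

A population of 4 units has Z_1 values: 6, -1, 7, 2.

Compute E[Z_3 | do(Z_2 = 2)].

Under do(Z_2=2), Z_2's equation is replaced by Z_2=2 for every unit. Per-unit Z_3: -11, 10, -14, 1. Mean = -3.5.

-3.5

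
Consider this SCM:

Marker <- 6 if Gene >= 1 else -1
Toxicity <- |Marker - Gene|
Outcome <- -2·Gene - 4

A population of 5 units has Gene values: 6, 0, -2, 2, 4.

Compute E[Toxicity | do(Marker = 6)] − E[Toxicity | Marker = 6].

2

Every unit gets Marker=6 under the intervention. Toxicity values become 0, 6, 8, 4, 2; E[Toxicity|do(Marker=6)] = 4.
Observing Marker=6 restricts to units where Marker's equation naturally yields 6: Gene ∈ {6, 2, 4}. In that subpopulation Toxicity = 0, 4, 2, mean 2.
Difference = 4 − 2 = 2.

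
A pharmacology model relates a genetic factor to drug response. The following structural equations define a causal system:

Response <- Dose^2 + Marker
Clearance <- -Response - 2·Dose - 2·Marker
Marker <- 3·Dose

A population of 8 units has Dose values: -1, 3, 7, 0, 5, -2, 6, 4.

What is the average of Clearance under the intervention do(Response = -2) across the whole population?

do(Response=-2) breaks Response's dependence on Dose. With Response=-2 fixed, Clearance across the units is 10, -22, -54, 2, -38, 18, -46, -30, mean -20.

-20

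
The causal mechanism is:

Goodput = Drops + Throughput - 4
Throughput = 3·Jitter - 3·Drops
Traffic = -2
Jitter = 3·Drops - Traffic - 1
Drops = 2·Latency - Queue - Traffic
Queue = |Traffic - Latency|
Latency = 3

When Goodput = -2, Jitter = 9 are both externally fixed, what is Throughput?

18

Setting Goodput = -2, Jitter = 9 by intervention discards those variables' equations.
Queue = |Traffic - Latency|  [with Traffic=-2, Latency=3]  = 5
Drops = 2·Latency - Queue - Traffic  [with Latency=3, Queue=5, Traffic=-2]  = 3
Throughput = 3·Jitter - 3·Drops  [with Jitter=9, Drops=3]  = 18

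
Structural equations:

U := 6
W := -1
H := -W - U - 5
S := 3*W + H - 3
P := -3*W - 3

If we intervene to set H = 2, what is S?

do(H=2) replaces the equation H := -W - U - 5 with the constant H = 2.
S = 3*W + H - 3  [with W=-1, H=2]  = -4

-4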